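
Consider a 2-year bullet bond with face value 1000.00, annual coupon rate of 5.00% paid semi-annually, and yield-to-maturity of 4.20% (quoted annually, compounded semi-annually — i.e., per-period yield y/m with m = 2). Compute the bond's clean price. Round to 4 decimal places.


Coupon per period c = face * coupon_rate / m = 25.000000
Periods per year m = 2; per-period yield y/m = 0.021000
Number of cashflows N = 4
Cashflows (t years, CF_t, discount factor 1/(1+y/m)^(m*t), PV):
  t = 0.5000: CF_t = 25.000000, DF = 0.979432, PV = 24.485798
  t = 1.0000: CF_t = 25.000000, DF = 0.959287, PV = 23.982173
  t = 1.5000: CF_t = 25.000000, DF = 0.939556, PV = 23.488906
  t = 2.0000: CF_t = 1025.000000, DF = 0.920231, PV = 943.237149
Price P = sum_t PV_t = 1015.194026

Answer: Price = 1015.1940


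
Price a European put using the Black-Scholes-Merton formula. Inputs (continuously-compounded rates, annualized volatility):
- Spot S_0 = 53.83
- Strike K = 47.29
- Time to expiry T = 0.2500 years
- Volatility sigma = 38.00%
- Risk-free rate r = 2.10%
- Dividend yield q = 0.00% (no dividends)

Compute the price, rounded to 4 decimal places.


Answer: Price = 1.3411

Derivation:
d1 = (ln(S/K) + (r - q + 0.5*sigma^2) * T) / (sigma * sqrt(T)) = 0.80437935
d2 = d1 - sigma * sqrt(T) = 0.61437935
exp(-rT) = 0.99476376; exp(-qT) = 1.00000000
P = K * exp(-rT) * N(-d2) - S_0 * exp(-qT) * N(-d1)
N(-d1) = 0.21058896; N(-d2) = 0.26948234
P = 47.2900 * 0.99476376 * 0.26948234 - 53.8300 * 1.00000000 * 0.21058896 = 1.3411


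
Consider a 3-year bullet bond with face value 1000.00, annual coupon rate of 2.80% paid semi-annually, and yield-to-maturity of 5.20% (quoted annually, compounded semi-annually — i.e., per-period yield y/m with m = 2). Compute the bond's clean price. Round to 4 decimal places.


Coupon per period c = face * coupon_rate / m = 14.000000
Periods per year m = 2; per-period yield y/m = 0.026000
Number of cashflows N = 6
Cashflows (t years, CF_t, discount factor 1/(1+y/m)^(m*t), PV):
  t = 0.5000: CF_t = 14.000000, DF = 0.974659, PV = 13.645224
  t = 1.0000: CF_t = 14.000000, DF = 0.949960, PV = 13.299439
  t = 1.5000: CF_t = 14.000000, DF = 0.925887, PV = 12.962416
  t = 2.0000: CF_t = 14.000000, DF = 0.902424, PV = 12.633934
  t = 2.5000: CF_t = 14.000000, DF = 0.879555, PV = 12.313776
  t = 3.0000: CF_t = 1014.000000, DF = 0.857266, PV = 869.268196
Price P = sum_t PV_t = 934.122984

Answer: Price = 934.1230


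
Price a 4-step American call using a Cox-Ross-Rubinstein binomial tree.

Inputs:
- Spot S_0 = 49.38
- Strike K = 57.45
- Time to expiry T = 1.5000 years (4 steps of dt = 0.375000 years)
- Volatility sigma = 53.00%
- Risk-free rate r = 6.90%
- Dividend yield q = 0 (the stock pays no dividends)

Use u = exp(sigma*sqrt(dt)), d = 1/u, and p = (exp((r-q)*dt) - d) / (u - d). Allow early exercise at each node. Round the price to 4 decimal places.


dt = T/N = 0.375000
u = exp(sigma*sqrt(dt)) = 1.383418; d = 1/u = 0.722847
p = (exp((r-q)*dt) - d) / (u - d) = 0.459247
Discount per step: exp(-r*dt) = 0.974457
Stock lattice S(k, i) with i counting down-moves:
  k=0: S(0,0) = 49.3800
  k=1: S(1,0) = 68.3132; S(1,1) = 35.6942
  k=2: S(2,0) = 94.5057; S(2,1) = 49.3800; S(2,2) = 25.8015
  k=3: S(3,0) = 130.7409; S(3,1) = 68.3132; S(3,2) = 35.6942; S(3,3) = 18.6505
  k=4: S(4,0) = 180.8694; S(4,1) = 94.5057; S(4,2) = 49.3800; S(4,3) = 25.8015; S(4,4) = 13.4815
Terminal payoffs V(N, i) = max(S_T - K, 0):
  V(4,0) = 123.419368; V(4,1) = 37.055711; V(4,2) = 0.000000; V(4,3) = 0.000000; V(4,4) = 0.000000
Backward induction: V(k, i) = exp(-r*dt) * [p * V(k+1, i) + (1-p) * V(k+1, i+1)]; then take max(V_cont, immediate exercise) for American.
  V(3,0) = exp(-r*dt) * [p*123.419368 + (1-p)*37.055711] = 74.758372; exercise = 73.290920; V(3,0) = max -> 74.758372
  V(3,1) = exp(-r*dt) * [p*37.055711 + (1-p)*0.000000] = 16.583050; exercise = 10.863191; V(3,1) = max -> 16.583050
  V(3,2) = exp(-r*dt) * [p*0.000000 + (1-p)*0.000000] = 0.000000; exercise = 0.000000; V(3,2) = max -> 0.000000
  V(3,3) = exp(-r*dt) * [p*0.000000 + (1-p)*0.000000] = 0.000000; exercise = 0.000000; V(3,3) = max -> 0.000000
  V(2,0) = exp(-r*dt) * [p*74.758372 + (1-p)*16.583050] = 42.193895; exercise = 37.055711; V(2,0) = max -> 42.193895
  V(2,1) = exp(-r*dt) * [p*16.583050 + (1-p)*0.000000] = 7.421192; exercise = 0.000000; V(2,1) = max -> 7.421192
  V(2,2) = exp(-r*dt) * [p*0.000000 + (1-p)*0.000000] = 0.000000; exercise = 0.000000; V(2,2) = max -> 0.000000
  V(1,0) = exp(-r*dt) * [p*42.193895 + (1-p)*7.421192] = 22.792997; exercise = 10.863191; V(1,0) = max -> 22.792997
  V(1,1) = exp(-r*dt) * [p*7.421192 + (1-p)*0.000000] = 3.321107; exercise = 0.000000; V(1,1) = max -> 3.321107
  V(0,0) = exp(-r*dt) * [p*22.792997 + (1-p)*3.321107] = 11.950272; exercise = 0.000000; V(0,0) = max -> 11.950272

Answer: Price = V(0,0) = 11.9503


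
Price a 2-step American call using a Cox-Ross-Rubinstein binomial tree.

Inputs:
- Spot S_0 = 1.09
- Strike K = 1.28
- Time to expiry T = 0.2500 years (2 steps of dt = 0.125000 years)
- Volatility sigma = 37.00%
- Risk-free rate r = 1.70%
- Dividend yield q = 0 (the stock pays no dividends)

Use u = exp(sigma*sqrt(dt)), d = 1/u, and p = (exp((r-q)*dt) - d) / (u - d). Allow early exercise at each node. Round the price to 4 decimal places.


dt = T/N = 0.125000
u = exp(sigma*sqrt(dt)) = 1.139757; d = 1/u = 0.877380
p = (exp((r-q)*dt) - d) / (u - d) = 0.475451
Discount per step: exp(-r*dt) = 0.997877
Stock lattice S(k, i) with i counting down-moves:
  k=0: S(0,0) = 1.0900
  k=1: S(1,0) = 1.2423; S(1,1) = 0.9563
  k=2: S(2,0) = 1.4160; S(2,1) = 1.0900; S(2,2) = 0.8391
Terminal payoffs V(N, i) = max(S_T - K, 0):
  V(2,0) = 0.135959; V(2,1) = 0.000000; V(2,2) = 0.000000
Backward induction: V(k, i) = exp(-r*dt) * [p * V(k+1, i) + (1-p) * V(k+1, i+1)]; then take max(V_cont, immediate exercise) for American.
  V(1,0) = exp(-r*dt) * [p*0.135959 + (1-p)*0.000000] = 0.064505; exercise = 0.000000; V(1,0) = max -> 0.064505
  V(1,1) = exp(-r*dt) * [p*0.000000 + (1-p)*0.000000] = 0.000000; exercise = 0.000000; V(1,1) = max -> 0.000000
  V(0,0) = exp(-r*dt) * [p*0.064505 + (1-p)*0.000000] = 0.030604; exercise = 0.000000; V(0,0) = max -> 0.030604

Answer: Price = V(0,0) = 0.0306


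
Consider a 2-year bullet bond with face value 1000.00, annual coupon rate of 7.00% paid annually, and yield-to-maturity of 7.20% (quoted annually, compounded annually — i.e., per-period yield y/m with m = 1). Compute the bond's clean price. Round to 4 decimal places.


Coupon per period c = face * coupon_rate / m = 70.000000
Periods per year m = 1; per-period yield y/m = 0.072000
Number of cashflows N = 2
Cashflows (t years, CF_t, discount factor 1/(1+y/m)^(m*t), PV):
  t = 1.0000: CF_t = 70.000000, DF = 0.932836, PV = 65.298507
  t = 2.0000: CF_t = 1070.000000, DF = 0.870183, PV = 931.095456
Price P = sum_t PV_t = 996.393963

Answer: Price = 996.3940


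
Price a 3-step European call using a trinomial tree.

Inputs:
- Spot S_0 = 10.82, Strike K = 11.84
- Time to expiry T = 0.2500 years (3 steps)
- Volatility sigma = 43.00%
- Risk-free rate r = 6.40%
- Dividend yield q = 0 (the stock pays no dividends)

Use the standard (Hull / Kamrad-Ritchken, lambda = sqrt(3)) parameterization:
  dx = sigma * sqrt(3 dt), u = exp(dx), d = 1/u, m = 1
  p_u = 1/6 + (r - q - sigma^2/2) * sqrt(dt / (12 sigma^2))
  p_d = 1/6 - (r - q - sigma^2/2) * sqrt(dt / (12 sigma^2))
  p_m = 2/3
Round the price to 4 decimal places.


Answer: Price = V(0,0) = 0.6351

Derivation:
dt = T/N = 0.083333; dx = sigma*sqrt(3*dt) = 0.215000
u = exp(dx) = 1.239862; d = 1/u = 0.806541
p_u = 0.161153, p_m = 0.666667, p_d = 0.172180
Discount per step: exp(-r*dt) = 0.994681
Stock lattice S(k, j) with j the centered position index:
  k=0: S(0,+0) = 10.8200
  k=1: S(1,-1) = 8.7268; S(1,+0) = 10.8200; S(1,+1) = 13.4153
  k=2: S(2,-2) = 7.0385; S(2,-1) = 8.7268; S(2,+0) = 10.8200; S(2,+1) = 13.4153; S(2,+2) = 16.6331
  k=3: S(3,-3) = 5.6768; S(3,-2) = 7.0385; S(3,-1) = 8.7268; S(3,+0) = 10.8200; S(3,+1) = 13.4153; S(3,+2) = 16.6331; S(3,+3) = 20.6228
Terminal payoffs V(N, j) = max(S_T - K, 0):
  V(3,-3) = 0.000000; V(3,-2) = 0.000000; V(3,-1) = 0.000000; V(3,+0) = 0.000000; V(3,+1) = 1.575306; V(3,+2) = 4.793126; V(3,+3) = 8.782780
Backward induction: V(k, j) = exp(-r*dt) * [p_u * V(k+1, j+1) + p_m * V(k+1, j) + p_d * V(k+1, j-1)]
  V(2,-2) = exp(-r*dt) * [p_u*0.000000 + p_m*0.000000 + p_d*0.000000] = 0.000000
  V(2,-1) = exp(-r*dt) * [p_u*0.000000 + p_m*0.000000 + p_d*0.000000] = 0.000000
  V(2,+0) = exp(-r*dt) * [p_u*1.575306 + p_m*0.000000 + p_d*0.000000] = 0.252515
  V(2,+1) = exp(-r*dt) * [p_u*4.793126 + p_m*1.575306 + p_d*0.000000] = 1.812936
  V(2,+2) = exp(-r*dt) * [p_u*8.782780 + p_m*4.793126 + p_d*1.575306] = 4.856058
  V(1,-1) = exp(-r*dt) * [p_u*0.252515 + p_m*0.000000 + p_d*0.000000] = 0.040477
  V(1,+0) = exp(-r*dt) * [p_u*1.812936 + p_m*0.252515 + p_d*0.000000] = 0.458054
  V(1,+1) = exp(-r*dt) * [p_u*4.856058 + p_m*1.812936 + p_d*0.252515] = 2.023848
  V(0,+0) = exp(-r*dt) * [p_u*2.023848 + p_m*0.458054 + p_d*0.040477] = 0.635092


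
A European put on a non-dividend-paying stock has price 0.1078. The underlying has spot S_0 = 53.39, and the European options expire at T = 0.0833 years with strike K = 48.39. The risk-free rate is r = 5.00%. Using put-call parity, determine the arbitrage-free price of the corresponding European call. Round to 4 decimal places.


Put-call parity: C - P = S_0 * exp(-qT) - K * exp(-rT).
S_0 * exp(-qT) = 53.3900 * 1.00000000 = 53.39000000
K * exp(-rT) = 48.3900 * 0.99584366 = 48.18887478
C = P + S*exp(-qT) - K*exp(-rT)
C = 0.1078 + 53.39000000 - 48.18887478 = 5.3089

Answer: Call price = 5.3089


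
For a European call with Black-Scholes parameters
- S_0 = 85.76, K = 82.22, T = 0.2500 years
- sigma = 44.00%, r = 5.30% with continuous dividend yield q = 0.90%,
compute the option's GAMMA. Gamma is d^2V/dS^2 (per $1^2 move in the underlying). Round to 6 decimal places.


Answer: Gamma = 0.019833

Derivation:
d1 = 0.3516096175; d2 = 0.1316096175
phi(d1) = 0.3750285229; exp(-qT) = 0.9977525294; exp(-rT) = 0.9868373948
Gamma = exp(-qT) * phi(d1) / (S * sigma * sqrt(T)) = 0.9977525294 * 0.3750285229 / (85.7600 * 0.4400 * 0.5000000000) = 0.019833


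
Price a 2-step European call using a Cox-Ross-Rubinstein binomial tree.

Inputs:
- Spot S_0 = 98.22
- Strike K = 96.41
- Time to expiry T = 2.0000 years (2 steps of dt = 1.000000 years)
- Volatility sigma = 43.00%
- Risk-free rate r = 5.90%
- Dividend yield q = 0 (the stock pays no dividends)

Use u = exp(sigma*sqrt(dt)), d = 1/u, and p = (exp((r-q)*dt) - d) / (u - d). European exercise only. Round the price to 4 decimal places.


Answer: Price = V(0,0) = 26.6142

Derivation:
dt = T/N = 1.000000
u = exp(sigma*sqrt(dt)) = 1.537258; d = 1/u = 0.650509
p = (exp((r-q)*dt) - d) / (u - d) = 0.462664
Discount per step: exp(-r*dt) = 0.942707
Stock lattice S(k, i) with i counting down-moves:
  k=0: S(0,0) = 98.2200
  k=1: S(1,0) = 150.9894; S(1,1) = 63.8930
  k=2: S(2,0) = 232.1096; S(2,1) = 98.2200; S(2,2) = 41.5630
Terminal payoffs V(N, i) = max(S_T - K, 0):
  V(2,0) = 135.699643; V(2,1) = 1.810000; V(2,2) = 0.000000
Backward induction: V(k, i) = exp(-r*dt) * [p * V(k+1, i) + (1-p) * V(k+1, i+1)].
  V(1,0) = exp(-r*dt) * [p*135.699643 + (1-p)*1.810000] = 60.103074
  V(1,1) = exp(-r*dt) * [p*1.810000 + (1-p)*0.000000] = 0.789442
  V(0,0) = exp(-r*dt) * [p*60.103074 + (1-p)*0.789442] = 26.614211


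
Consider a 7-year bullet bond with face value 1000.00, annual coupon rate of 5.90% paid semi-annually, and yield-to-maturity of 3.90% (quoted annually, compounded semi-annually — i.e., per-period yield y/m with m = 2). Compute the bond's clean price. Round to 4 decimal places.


Coupon per period c = face * coupon_rate / m = 29.500000
Periods per year m = 2; per-period yield y/m = 0.019500
Number of cashflows N = 14
Cashflows (t years, CF_t, discount factor 1/(1+y/m)^(m*t), PV):
  t = 0.5000: CF_t = 29.500000, DF = 0.980873, PV = 28.935753
  t = 1.0000: CF_t = 29.500000, DF = 0.962112, PV = 28.382298
  t = 1.5000: CF_t = 29.500000, DF = 0.943709, PV = 27.839429
  t = 2.0000: CF_t = 29.500000, DF = 0.925659, PV = 27.306944
  t = 2.5000: CF_t = 29.500000, DF = 0.907954, PV = 26.784643
  t = 3.0000: CF_t = 29.500000, DF = 0.890588, PV = 26.272333
  t = 3.5000: CF_t = 29.500000, DF = 0.873553, PV = 25.769821
  t = 4.0000: CF_t = 29.500000, DF = 0.856845, PV = 25.276921
  t = 4.5000: CF_t = 29.500000, DF = 0.840456, PV = 24.793449
  t = 5.0000: CF_t = 29.500000, DF = 0.824380, PV = 24.319224
  t = 5.5000: CF_t = 29.500000, DF = 0.808613, PV = 23.854070
  t = 6.0000: CF_t = 29.500000, DF = 0.793146, PV = 23.397812
  t = 6.5000: CF_t = 29.500000, DF = 0.777976, PV = 22.950282
  t = 7.0000: CF_t = 1029.500000, DF = 0.763095, PV = 785.606611
Price P = sum_t PV_t = 1121.489590

Answer: Price = 1121.4896


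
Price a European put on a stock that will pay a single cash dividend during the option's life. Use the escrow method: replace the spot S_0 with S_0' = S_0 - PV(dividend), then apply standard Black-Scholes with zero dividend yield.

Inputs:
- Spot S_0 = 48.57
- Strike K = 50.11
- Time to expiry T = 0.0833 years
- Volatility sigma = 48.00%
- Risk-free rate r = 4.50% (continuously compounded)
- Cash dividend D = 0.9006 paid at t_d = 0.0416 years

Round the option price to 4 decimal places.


Answer: Price = 3.9683

Derivation:
PV(D) = D * exp(-r * t_d) = 0.9006 * 0.99812975 = 0.89891565
S_0' = S_0 - PV(D) = 48.5700 - 0.89891565 = 47.67108435
d1 = (ln(S_0'/K) + (r + sigma^2/2)*T) / (sigma*sqrt(T)) = -0.26383627
d2 = d1 - sigma*sqrt(T) = -0.40237262
exp(-rT) = 0.99625852
N(-d1) = 0.60404696; N(-d2) = 0.65629509
P = K * exp(-rT) * N(-d2) - S_0' * N(-d1) = 50.1100 * 0.99625852 * 0.65629509 - 47.67108435 * 0.60404696 = 3.9683


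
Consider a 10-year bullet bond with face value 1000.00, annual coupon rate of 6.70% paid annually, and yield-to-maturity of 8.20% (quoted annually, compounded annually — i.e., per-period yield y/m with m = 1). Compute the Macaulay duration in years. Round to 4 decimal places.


Answer: Macaulay duration = 7.4544 years

Derivation:
Coupon per period c = face * coupon_rate / m = 67.000000
Periods per year m = 1; per-period yield y/m = 0.082000
Number of cashflows N = 10
Cashflows (t years, CF_t, discount factor 1/(1+y/m)^(m*t), PV):
  t = 1.0000: CF_t = 67.000000, DF = 0.924214, PV = 61.922366
  t = 2.0000: CF_t = 67.000000, DF = 0.854172, PV = 57.229543
  t = 3.0000: CF_t = 67.000000, DF = 0.789438, PV = 52.892369
  t = 4.0000: CF_t = 67.000000, DF = 0.729610, PV = 48.883890
  t = 5.0000: CF_t = 67.000000, DF = 0.674316, PV = 45.179196
  t = 6.0000: CF_t = 67.000000, DF = 0.623213, PV = 41.755264
  t = 7.0000: CF_t = 67.000000, DF = 0.575982, PV = 38.590817
  t = 8.0000: CF_t = 67.000000, DF = 0.532331, PV = 35.666190
  t = 9.0000: CF_t = 67.000000, DF = 0.491988, PV = 32.963207
  t = 10.0000: CF_t = 1067.000000, DF = 0.454703, PV = 485.167624
Price P = sum_t PV_t = 900.250467
Macaulay numerator sum_t t * PV_t:
  t * PV_t at t = 1.0000: 61.922366
  t * PV_t at t = 2.0000: 114.459087
  t * PV_t at t = 3.0000: 158.677107
  t * PV_t at t = 4.0000: 195.535561
  t * PV_t at t = 5.0000: 225.895980
  t * PV_t at t = 6.0000: 250.531586
  t * PV_t at t = 7.0000: 270.135722
  t * PV_t at t = 8.0000: 285.329519
  t * PV_t at t = 9.0000: 296.668862
  t * PV_t at t = 10.0000: 4851.676237
Macaulay duration D = (sum_t t * PV_t) / P = 6710.832026 / 900.250467 = 7.454405


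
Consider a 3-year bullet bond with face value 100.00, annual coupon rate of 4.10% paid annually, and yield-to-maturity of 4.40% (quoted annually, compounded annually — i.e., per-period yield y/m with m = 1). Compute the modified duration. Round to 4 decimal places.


Coupon per period c = face * coupon_rate / m = 4.100000
Periods per year m = 1; per-period yield y/m = 0.044000
Number of cashflows N = 3
Cashflows (t years, CF_t, discount factor 1/(1+y/m)^(m*t), PV):
  t = 1.0000: CF_t = 4.100000, DF = 0.957854, PV = 3.927203
  t = 2.0000: CF_t = 4.100000, DF = 0.917485, PV = 3.761689
  t = 3.0000: CF_t = 104.100000, DF = 0.878817, PV = 91.484861
Price P = sum_t PV_t = 99.173753
First compute Macaulay numerator sum_t t * PV_t:
  t * PV_t at t = 1.0000: 3.927203
  t * PV_t at t = 2.0000: 7.523378
  t * PV_t at t = 3.0000: 274.454584
Macaulay duration D = 285.905164 / 99.173753 = 2.882871
Modified duration = D / (1 + y/m) = 2.882871 / (1 + 0.044000) = 2.761371

Answer: Modified duration = 2.7614


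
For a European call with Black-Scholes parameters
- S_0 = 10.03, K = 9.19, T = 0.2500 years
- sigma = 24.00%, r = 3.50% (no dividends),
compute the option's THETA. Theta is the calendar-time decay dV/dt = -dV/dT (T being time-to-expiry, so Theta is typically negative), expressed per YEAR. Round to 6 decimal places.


d1 = 0.8617888801; d2 = 0.7417888801
phi(d1) = 0.2751941116; exp(-qT) = 1.0000000000; exp(-rT) = 0.9912881698
Theta = -S*exp(-qT)*phi(d1)*sigma/(2*sqrt(T)) - r*K*exp(-rT)*N(d2) + q*S*exp(-qT)*N(d1)
N(d1) = 0.8055981474; N(d2) = 0.7708923705; sqrt(T) = 0.5000000000
Term 1 = -10.0300 * 1.0000000000 * 0.2751941116 * 0.2400 / (2 * 0.5000000000) = -0.6624472654
Term 2 = -0.0350 * 9.1900 * 0.9912881698 * 0.7708923705 = -0.2457973671
Term 3 = 0 (no dividend yield, q = 0)
Theta = -0.6624472654 + (-0.2457973671) + (0.0000000000) = -0.908245

Answer: Theta = -0.908245


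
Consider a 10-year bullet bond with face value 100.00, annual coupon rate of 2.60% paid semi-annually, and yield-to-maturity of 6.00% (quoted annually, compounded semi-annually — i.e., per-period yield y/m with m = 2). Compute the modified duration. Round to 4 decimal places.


Answer: Modified duration = 8.3921

Derivation:
Coupon per period c = face * coupon_rate / m = 1.300000
Periods per year m = 2; per-period yield y/m = 0.030000
Number of cashflows N = 20
Cashflows (t years, CF_t, discount factor 1/(1+y/m)^(m*t), PV):
  t = 0.5000: CF_t = 1.300000, DF = 0.970874, PV = 1.262136
  t = 1.0000: CF_t = 1.300000, DF = 0.942596, PV = 1.225375
  t = 1.5000: CF_t = 1.300000, DF = 0.915142, PV = 1.189684
  t = 2.0000: CF_t = 1.300000, DF = 0.888487, PV = 1.155033
  t = 2.5000: CF_t = 1.300000, DF = 0.862609, PV = 1.121391
  t = 3.0000: CF_t = 1.300000, DF = 0.837484, PV = 1.088730
  t = 3.5000: CF_t = 1.300000, DF = 0.813092, PV = 1.057019
  t = 4.0000: CF_t = 1.300000, DF = 0.789409, PV = 1.026232
  t = 4.5000: CF_t = 1.300000, DF = 0.766417, PV = 0.996342
  t = 5.0000: CF_t = 1.300000, DF = 0.744094, PV = 0.967322
  t = 5.5000: CF_t = 1.300000, DF = 0.722421, PV = 0.939148
  t = 6.0000: CF_t = 1.300000, DF = 0.701380, PV = 0.911794
  t = 6.5000: CF_t = 1.300000, DF = 0.680951, PV = 0.885237
  t = 7.0000: CF_t = 1.300000, DF = 0.661118, PV = 0.859453
  t = 7.5000: CF_t = 1.300000, DF = 0.641862, PV = 0.834421
  t = 8.0000: CF_t = 1.300000, DF = 0.623167, PV = 0.810117
  t = 8.5000: CF_t = 1.300000, DF = 0.605016, PV = 0.786521
  t = 9.0000: CF_t = 1.300000, DF = 0.587395, PV = 0.763613
  t = 9.5000: CF_t = 1.300000, DF = 0.570286, PV = 0.741372
  t = 10.0000: CF_t = 101.300000, DF = 0.553676, PV = 56.087354
Price P = sum_t PV_t = 74.708293
First compute Macaulay numerator sum_t t * PV_t:
  t * PV_t at t = 0.5000: 0.631068
  t * PV_t at t = 1.0000: 1.225375
  t * PV_t at t = 1.5000: 1.784526
  t * PV_t at t = 2.0000: 2.310066
  t * PV_t at t = 2.5000: 2.803479
  t * PV_t at t = 3.0000: 3.266189
  t * PV_t at t = 3.5000: 3.699566
  t * PV_t at t = 4.0000: 4.104928
  t * PV_t at t = 4.5000: 4.483538
  t * PV_t at t = 5.0000: 4.836610
  t * PV_t at t = 5.5000: 5.165312
  t * PV_t at t = 6.0000: 5.470763
  t * PV_t at t = 6.5000: 5.754039
  t * PV_t at t = 7.0000: 6.016172
  t * PV_t at t = 7.5000: 6.258154
  t * PV_t at t = 8.0000: 6.480936
  t * PV_t at t = 8.5000: 6.685432
  t * PV_t at t = 9.0000: 6.872517
  t * PV_t at t = 9.5000: 7.043032
  t * PV_t at t = 10.0000: 560.873539
Macaulay duration D = 645.765241 / 74.708293 = 8.643823
Modified duration = D / (1 + y/m) = 8.643823 / (1 + 0.030000) = 8.392061


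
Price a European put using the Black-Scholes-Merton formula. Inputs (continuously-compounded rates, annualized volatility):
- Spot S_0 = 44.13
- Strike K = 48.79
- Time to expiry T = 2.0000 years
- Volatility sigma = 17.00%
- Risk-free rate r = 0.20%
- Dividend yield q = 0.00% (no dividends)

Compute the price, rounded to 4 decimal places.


d1 = (ln(S/K) + (r - q + 0.5*sigma^2) * T) / (sigma * sqrt(T)) = -0.28070288
d2 = d1 - sigma * sqrt(T) = -0.52111919
exp(-rT) = 0.99600799; exp(-qT) = 1.00000000
P = K * exp(-rT) * N(-d2) - S_0 * exp(-qT) * N(-d1)
N(-d1) = 0.61053085; N(-d2) = 0.69885813
P = 48.7900 * 0.99600799 * 0.69885813 - 44.1300 * 1.00000000 * 0.61053085 = 7.0184

Answer: Price = 7.0184


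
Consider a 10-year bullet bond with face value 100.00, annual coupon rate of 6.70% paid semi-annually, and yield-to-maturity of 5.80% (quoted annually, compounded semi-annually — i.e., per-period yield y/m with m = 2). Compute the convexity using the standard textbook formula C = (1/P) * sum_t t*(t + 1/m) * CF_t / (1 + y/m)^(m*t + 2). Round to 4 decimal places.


Answer: Convexity = 67.2976

Derivation:
Coupon per period c = face * coupon_rate / m = 3.350000
Periods per year m = 2; per-period yield y/m = 0.029000
Number of cashflows N = 20
Cashflows (t years, CF_t, discount factor 1/(1+y/m)^(m*t), PV):
  t = 0.5000: CF_t = 3.350000, DF = 0.971817, PV = 3.255588
  t = 1.0000: CF_t = 3.350000, DF = 0.944429, PV = 3.163837
  t = 1.5000: CF_t = 3.350000, DF = 0.917812, PV = 3.074671
  t = 2.0000: CF_t = 3.350000, DF = 0.891946, PV = 2.988019
  t = 2.5000: CF_t = 3.350000, DF = 0.866808, PV = 2.903808
  t = 3.0000: CF_t = 3.350000, DF = 0.842379, PV = 2.821971
  t = 3.5000: CF_t = 3.350000, DF = 0.818639, PV = 2.742440
  t = 4.0000: CF_t = 3.350000, DF = 0.795567, PV = 2.665151
  t = 4.5000: CF_t = 3.350000, DF = 0.773146, PV = 2.590040
  t = 5.0000: CF_t = 3.350000, DF = 0.751357, PV = 2.517045
  t = 5.5000: CF_t = 3.350000, DF = 0.730182, PV = 2.446108
  t = 6.0000: CF_t = 3.350000, DF = 0.709603, PV = 2.377170
  t = 6.5000: CF_t = 3.350000, DF = 0.689605, PV = 2.310175
  t = 7.0000: CF_t = 3.350000, DF = 0.670170, PV = 2.245068
  t = 7.5000: CF_t = 3.350000, DF = 0.651282, PV = 2.181796
  t = 8.0000: CF_t = 3.350000, DF = 0.632928, PV = 2.120307
  t = 8.5000: CF_t = 3.350000, DF = 0.615090, PV = 2.060551
  t = 9.0000: CF_t = 3.350000, DF = 0.597755, PV = 2.002479
  t = 9.5000: CF_t = 3.350000, DF = 0.580909, PV = 1.946044
  t = 10.0000: CF_t = 103.350000, DF = 0.564537, PV = 58.344912
Price P = sum_t PV_t = 106.757183
Convexity numerator sum_t t*(t + 1/m) * CF_t / (1+y/m)^(m*t + 2):
  t = 0.5000: term = 1.537336
  t = 1.0000: term = 4.482028
  t = 1.5000: term = 8.711425
  t = 2.0000: term = 14.109855
  t = 2.5000: term = 20.568302
  t = 3.0000: term = 27.984085
  t = 3.5000: term = 36.260557
  t = 4.0000: term = 45.306818
  t = 4.5000: term = 55.037437
  t = 5.0000: term = 65.372185
  t = 5.5000: term = 76.235785
  t = 6.0000: term = 87.557664
  t = 6.5000: term = 99.271728
  t = 7.0000: term = 111.316134
  t = 7.5000: term = 123.633079
  t = 8.0000: term = 136.168601
  t = 8.5000: term = 148.872377
  t = 9.0000: term = 161.697545
  t = 9.5000: term = 174.600524
  t = 10.0000: term = 5785.774929
Convexity = (1/P) * sum = 7184.498394 / 106.757183 = 67.297565


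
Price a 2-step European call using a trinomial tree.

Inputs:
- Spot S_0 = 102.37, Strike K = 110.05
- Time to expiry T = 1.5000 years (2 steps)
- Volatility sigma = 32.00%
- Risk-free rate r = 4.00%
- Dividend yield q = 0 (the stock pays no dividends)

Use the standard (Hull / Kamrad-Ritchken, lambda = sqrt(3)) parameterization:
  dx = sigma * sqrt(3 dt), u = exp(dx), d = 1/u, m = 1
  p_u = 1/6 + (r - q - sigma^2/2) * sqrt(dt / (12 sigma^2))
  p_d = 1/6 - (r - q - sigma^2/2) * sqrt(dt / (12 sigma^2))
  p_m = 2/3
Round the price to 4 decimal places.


Answer: Price = V(0,0) = 14.6775

Derivation:
dt = T/N = 0.750000; dx = sigma*sqrt(3*dt) = 0.480000
u = exp(dx) = 1.616074; d = 1/u = 0.618783
p_u = 0.157917, p_m = 0.666667, p_d = 0.175417
Discount per step: exp(-r*dt) = 0.970446
Stock lattice S(k, j) with j the centered position index:
  k=0: S(0,+0) = 102.3700
  k=1: S(1,-1) = 63.3449; S(1,+0) = 102.3700; S(1,+1) = 165.4375
  k=2: S(2,-2) = 39.1967; S(2,-1) = 63.3449; S(2,+0) = 102.3700; S(2,+1) = 165.4375; S(2,+2) = 267.3594
Terminal payoffs V(N, j) = max(S_T - K, 0):
  V(2,-2) = 0.000000; V(2,-1) = 0.000000; V(2,+0) = 0.000000; V(2,+1) = 55.387537; V(2,+2) = 157.309368
Backward induction: V(k, j) = exp(-r*dt) * [p_u * V(k+1, j+1) + p_m * V(k+1, j) + p_d * V(k+1, j-1)]
  V(1,-1) = exp(-r*dt) * [p_u*0.000000 + p_m*0.000000 + p_d*0.000000] = 0.000000
  V(1,+0) = exp(-r*dt) * [p_u*55.387537 + p_m*0.000000 + p_d*0.000000] = 8.488114
  V(1,+1) = exp(-r*dt) * [p_u*157.309368 + p_m*55.387537 + p_d*0.000000] = 59.941311
  V(0,+0) = exp(-r*dt) * [p_u*59.941311 + p_m*8.488114 + p_d*0.000000] = 14.677479


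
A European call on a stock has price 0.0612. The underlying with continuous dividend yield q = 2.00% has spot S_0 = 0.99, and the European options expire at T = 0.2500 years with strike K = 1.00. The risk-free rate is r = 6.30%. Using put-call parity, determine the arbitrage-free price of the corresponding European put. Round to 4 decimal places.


Put-call parity: C - P = S_0 * exp(-qT) - K * exp(-rT).
S_0 * exp(-qT) = 0.9900 * 0.99501248 = 0.98506235
K * exp(-rT) = 1.0000 * 0.98437338 = 0.98437338
P = C - S*exp(-qT) + K*exp(-rT)
P = 0.0612 - 0.98506235 + 0.98437338 = 0.0605

Answer: Put price = 0.0605


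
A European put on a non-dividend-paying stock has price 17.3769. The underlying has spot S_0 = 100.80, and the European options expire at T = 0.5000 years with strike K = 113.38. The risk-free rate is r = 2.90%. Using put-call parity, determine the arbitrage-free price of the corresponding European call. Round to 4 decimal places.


Answer: Call price = 6.4290

Derivation:
Put-call parity: C - P = S_0 * exp(-qT) - K * exp(-rT).
S_0 * exp(-qT) = 100.8000 * 1.00000000 = 100.80000000
K * exp(-rT) = 113.3800 * 0.98560462 = 111.74785167
C = P + S*exp(-qT) - K*exp(-rT)
C = 17.3769 + 100.80000000 - 111.74785167 = 6.4290


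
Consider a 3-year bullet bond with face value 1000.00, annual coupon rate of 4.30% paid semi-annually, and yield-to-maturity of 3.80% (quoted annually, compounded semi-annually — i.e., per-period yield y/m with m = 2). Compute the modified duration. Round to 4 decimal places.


Answer: Modified duration = 2.7947

Derivation:
Coupon per period c = face * coupon_rate / m = 21.500000
Periods per year m = 2; per-period yield y/m = 0.019000
Number of cashflows N = 6
Cashflows (t years, CF_t, discount factor 1/(1+y/m)^(m*t), PV):
  t = 0.5000: CF_t = 21.500000, DF = 0.981354, PV = 21.099117
  t = 1.0000: CF_t = 21.500000, DF = 0.963056, PV = 20.705708
  t = 1.5000: CF_t = 21.500000, DF = 0.945099, PV = 20.319635
  t = 2.0000: CF_t = 21.500000, DF = 0.927477, PV = 19.940761
  t = 2.5000: CF_t = 21.500000, DF = 0.910184, PV = 19.568951
  t = 3.0000: CF_t = 1021.500000, DF = 0.893213, PV = 912.416787
Price P = sum_t PV_t = 1014.050959
First compute Macaulay numerator sum_t t * PV_t:
  t * PV_t at t = 0.5000: 10.549558
  t * PV_t at t = 1.0000: 20.705708
  t * PV_t at t = 1.5000: 30.479453
  t * PV_t at t = 2.0000: 39.881522
  t * PV_t at t = 2.5000: 48.922377
  t * PV_t at t = 3.0000: 2737.250361
Macaulay duration D = 2887.788979 / 1014.050959 = 2.847775
Modified duration = D / (1 + y/m) = 2.847775 / (1 + 0.019000) = 2.794676


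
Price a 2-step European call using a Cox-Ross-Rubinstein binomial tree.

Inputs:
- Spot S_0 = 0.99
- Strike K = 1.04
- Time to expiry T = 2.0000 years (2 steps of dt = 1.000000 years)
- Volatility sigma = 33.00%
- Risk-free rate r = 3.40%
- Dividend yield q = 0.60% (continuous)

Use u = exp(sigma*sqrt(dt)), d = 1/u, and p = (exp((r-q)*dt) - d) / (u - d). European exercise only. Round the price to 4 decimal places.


Answer: Price = V(0,0) = 0.1734

Derivation:
dt = T/N = 1.000000
u = exp(sigma*sqrt(dt)) = 1.390968; d = 1/u = 0.718924
p = (exp((r-q)*dt) - d) / (u - d) = 0.460493
Discount per step: exp(-r*dt) = 0.966572
Stock lattice S(k, i) with i counting down-moves:
  k=0: S(0,0) = 0.9900
  k=1: S(1,0) = 1.3771; S(1,1) = 0.7117
  k=2: S(2,0) = 1.9154; S(2,1) = 0.9900; S(2,2) = 0.5117
Terminal payoffs V(N, i) = max(S_T - K, 0):
  V(2,0) = 0.875444; V(2,1) = 0.000000; V(2,2) = 0.000000
Backward induction: V(k, i) = exp(-r*dt) * [p * V(k+1, i) + (1-p) * V(k+1, i+1)].
  V(1,0) = exp(-r*dt) * [p*0.875444 + (1-p)*0.000000] = 0.389660
  V(1,1) = exp(-r*dt) * [p*0.000000 + (1-p)*0.000000] = 0.000000
  V(0,0) = exp(-r*dt) * [p*0.389660 + (1-p)*0.000000] = 0.173438


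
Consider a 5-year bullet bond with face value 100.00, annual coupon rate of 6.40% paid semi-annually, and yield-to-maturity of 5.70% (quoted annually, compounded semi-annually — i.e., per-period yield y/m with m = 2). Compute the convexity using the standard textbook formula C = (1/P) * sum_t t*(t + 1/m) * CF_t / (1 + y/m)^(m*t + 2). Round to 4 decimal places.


Answer: Convexity = 21.6578

Derivation:
Coupon per period c = face * coupon_rate / m = 3.200000
Periods per year m = 2; per-period yield y/m = 0.028500
Number of cashflows N = 10
Cashflows (t years, CF_t, discount factor 1/(1+y/m)^(m*t), PV):
  t = 0.5000: CF_t = 3.200000, DF = 0.972290, PV = 3.111327
  t = 1.0000: CF_t = 3.200000, DF = 0.945347, PV = 3.025111
  t = 1.5000: CF_t = 3.200000, DF = 0.919152, PV = 2.941285
  t = 2.0000: CF_t = 3.200000, DF = 0.893682, PV = 2.859781
  t = 2.5000: CF_t = 3.200000, DF = 0.868917, PV = 2.780536
  t = 3.0000: CF_t = 3.200000, DF = 0.844840, PV = 2.703486
  t = 3.5000: CF_t = 3.200000, DF = 0.821429, PV = 2.628572
  t = 4.0000: CF_t = 3.200000, DF = 0.798667, PV = 2.555734
  t = 4.5000: CF_t = 3.200000, DF = 0.776536, PV = 2.484914
  t = 5.0000: CF_t = 103.200000, DF = 0.755018, PV = 77.917810
Price P = sum_t PV_t = 103.008557
Convexity numerator sum_t t*(t + 1/m) * CF_t / (1+y/m)^(m*t + 2):
  t = 0.5000: term = 1.470642
  t = 1.0000: term = 4.289672
  t = 1.5000: term = 8.341608
  t = 2.0000: term = 13.517432
  t = 2.5000: term = 19.714291
  t = 3.0000: term = 26.835204
  t = 3.5000: term = 34.788792
  t = 4.0000: term = 43.489010
  t = 4.5000: term = 52.854898
  t = 5.0000: term = 2025.633351
Convexity = (1/P) * sum = 2230.934901 / 103.008557 = 21.657763


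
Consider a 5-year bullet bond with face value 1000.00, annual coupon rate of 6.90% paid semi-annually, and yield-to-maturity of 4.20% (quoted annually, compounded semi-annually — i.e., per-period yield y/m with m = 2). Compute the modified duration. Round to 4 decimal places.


Answer: Modified duration = 4.2678

Derivation:
Coupon per period c = face * coupon_rate / m = 34.500000
Periods per year m = 2; per-period yield y/m = 0.021000
Number of cashflows N = 10
Cashflows (t years, CF_t, discount factor 1/(1+y/m)^(m*t), PV):
  t = 0.5000: CF_t = 34.500000, DF = 0.979432, PV = 33.790402
  t = 1.0000: CF_t = 34.500000, DF = 0.959287, PV = 33.095398
  t = 1.5000: CF_t = 34.500000, DF = 0.939556, PV = 32.414690
  t = 2.0000: CF_t = 34.500000, DF = 0.920231, PV = 31.747982
  t = 2.5000: CF_t = 34.500000, DF = 0.901304, PV = 31.094987
  t = 3.0000: CF_t = 34.500000, DF = 0.882766, PV = 30.455423
  t = 3.5000: CF_t = 34.500000, DF = 0.864609, PV = 29.829014
  t = 4.0000: CF_t = 34.500000, DF = 0.846826, PV = 29.215489
  t = 4.5000: CF_t = 34.500000, DF = 0.829408, PV = 28.614583
  t = 5.0000: CF_t = 1034.500000, DF = 0.812349, PV = 840.374903
Price P = sum_t PV_t = 1120.632871
First compute Macaulay numerator sum_t t * PV_t:
  t * PV_t at t = 0.5000: 16.895201
  t * PV_t at t = 1.0000: 33.095398
  t * PV_t at t = 1.5000: 48.622035
  t * PV_t at t = 2.0000: 63.495964
  t * PV_t at t = 2.5000: 77.737468
  t * PV_t at t = 3.0000: 91.366270
  t * PV_t at t = 3.5000: 104.401550
  t * PV_t at t = 4.0000: 116.861956
  t * PV_t at t = 4.5000: 128.765622
  t * PV_t at t = 5.0000: 4201.874515
Macaulay duration D = 4883.115979 / 1120.632871 = 4.357463
Modified duration = D / (1 + y/m) = 4.357463 / (1 + 0.021000) = 4.267838


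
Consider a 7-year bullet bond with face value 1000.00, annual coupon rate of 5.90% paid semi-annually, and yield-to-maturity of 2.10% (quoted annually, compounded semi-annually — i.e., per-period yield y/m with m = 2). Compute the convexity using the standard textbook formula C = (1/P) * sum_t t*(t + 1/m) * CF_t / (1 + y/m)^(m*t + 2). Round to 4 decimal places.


Answer: Convexity = 41.4495

Derivation:
Coupon per period c = face * coupon_rate / m = 29.500000
Periods per year m = 2; per-period yield y/m = 0.010500
Number of cashflows N = 14
Cashflows (t years, CF_t, discount factor 1/(1+y/m)^(m*t), PV):
  t = 0.5000: CF_t = 29.500000, DF = 0.989609, PV = 29.193469
  t = 1.0000: CF_t = 29.500000, DF = 0.979326, PV = 28.890122
  t = 1.5000: CF_t = 29.500000, DF = 0.969150, PV = 28.589928
  t = 2.0000: CF_t = 29.500000, DF = 0.959080, PV = 28.292853
  t = 2.5000: CF_t = 29.500000, DF = 0.949114, PV = 27.998865
  t = 3.0000: CF_t = 29.500000, DF = 0.939252, PV = 27.707932
  t = 3.5000: CF_t = 29.500000, DF = 0.929492, PV = 27.420022
  t = 4.0000: CF_t = 29.500000, DF = 0.919834, PV = 27.135103
  t = 4.5000: CF_t = 29.500000, DF = 0.910276, PV = 26.853145
  t = 5.0000: CF_t = 29.500000, DF = 0.900818, PV = 26.574117
  t = 5.5000: CF_t = 29.500000, DF = 0.891457, PV = 26.297988
  t = 6.0000: CF_t = 29.500000, DF = 0.882194, PV = 26.024728
  t = 6.5000: CF_t = 29.500000, DF = 0.873027, PV = 25.754308
  t = 7.0000: CF_t = 1029.500000, DF = 0.863956, PV = 889.442548
Price P = sum_t PV_t = 1246.175127
Convexity numerator sum_t t*(t + 1/m) * CF_t / (1+y/m)^(m*t + 2):
  t = 0.5000: term = 14.294964
  t = 1.0000: term = 42.439280
  t = 1.5000: term = 83.996595
  t = 2.0000: term = 138.539659
  t = 2.5000: term = 205.650161
  t = 3.0000: term = 284.918581
  t = 3.5000: term = 375.944029
  t = 4.0000: term = 478.334100
  t = 4.5000: term = 591.704726
  t = 5.0000: term = 715.680024
  t = 5.5000: term = 849.892161
  t = 6.0000: term = 993.981206
  t = 6.5000: term = 1147.594993
  t = 7.0000: term = 45730.354575
Convexity = (1/P) * sum = 51653.325054 / 1246.175127 = 41.449491


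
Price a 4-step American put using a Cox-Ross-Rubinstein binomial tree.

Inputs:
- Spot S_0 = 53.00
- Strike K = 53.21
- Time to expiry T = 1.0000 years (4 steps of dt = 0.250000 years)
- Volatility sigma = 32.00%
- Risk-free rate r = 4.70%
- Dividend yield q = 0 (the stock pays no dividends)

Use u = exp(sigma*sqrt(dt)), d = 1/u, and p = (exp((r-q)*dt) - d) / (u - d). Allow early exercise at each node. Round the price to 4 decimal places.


Answer: Price = V(0,0) = 5.6324

Derivation:
dt = T/N = 0.250000
u = exp(sigma*sqrt(dt)) = 1.173511; d = 1/u = 0.852144
p = (exp((r-q)*dt) - d) / (u - d) = 0.496863
Discount per step: exp(-r*dt) = 0.988319
Stock lattice S(k, i) with i counting down-moves:
  k=0: S(0,0) = 53.0000
  k=1: S(1,0) = 62.1961; S(1,1) = 45.1636
  k=2: S(2,0) = 72.9878; S(2,1) = 53.0000; S(2,2) = 38.4859
  k=3: S(3,0) = 85.6519; S(3,1) = 62.1961; S(3,2) = 45.1636; S(3,3) = 32.7955
  k=4: S(4,0) = 100.5135; S(4,1) = 72.9878; S(4,2) = 53.0000; S(4,3) = 38.4859; S(4,4) = 27.9465
Terminal payoffs V(N, i) = max(K - S_T, 0):
  V(4,0) = 0.000000; V(4,1) = 0.000000; V(4,2) = 0.210000; V(4,3) = 14.724101; V(4,4) = 25.263502
Backward induction: V(k, i) = exp(-r*dt) * [p * V(k+1, i) + (1-p) * V(k+1, i+1)]; then take max(V_cont, immediate exercise) for American.
  V(3,0) = exp(-r*dt) * [p*0.000000 + (1-p)*0.000000] = 0.000000; exercise = 0.000000; V(3,0) = max -> 0.000000
  V(3,1) = exp(-r*dt) * [p*0.000000 + (1-p)*0.210000] = 0.104424; exercise = 0.000000; V(3,1) = max -> 0.104424
  V(3,2) = exp(-r*dt) * [p*0.210000 + (1-p)*14.724101] = 7.424820; exercise = 8.046379; V(3,2) = max -> 8.046379
  V(3,3) = exp(-r*dt) * [p*14.724101 + (1-p)*25.263502] = 19.792922; exercise = 20.414480; V(3,3) = max -> 20.414480
  V(2,0) = exp(-r*dt) * [p*0.000000 + (1-p)*0.104424] = 0.051926; exercise = 0.000000; V(2,0) = max -> 0.051926
  V(2,1) = exp(-r*dt) * [p*0.104424 + (1-p)*8.046379] = 4.052417; exercise = 0.210000; V(2,1) = max -> 4.052417
  V(2,2) = exp(-r*dt) * [p*8.046379 + (1-p)*20.414480] = 14.102542; exercise = 14.724101; V(2,2) = max -> 14.724101
  V(1,0) = exp(-r*dt) * [p*0.051926 + (1-p)*4.052417] = 2.040601; exercise = 0.000000; V(1,0) = max -> 2.040601
  V(1,1) = exp(-r*dt) * [p*4.052417 + (1-p)*14.724101] = 9.311675; exercise = 8.046379; V(1,1) = max -> 9.311675
  V(0,0) = exp(-r*dt) * [p*2.040601 + (1-p)*9.311675] = 5.632374; exercise = 0.210000; V(0,0) = max -> 5.632374


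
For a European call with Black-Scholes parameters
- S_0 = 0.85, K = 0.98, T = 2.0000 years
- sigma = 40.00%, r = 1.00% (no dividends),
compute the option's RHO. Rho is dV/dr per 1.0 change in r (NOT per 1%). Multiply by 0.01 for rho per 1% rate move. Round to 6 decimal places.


d1 = 0.0666161371; d2 = -0.4990692879
phi(d1) = 0.3980580667; exp(-qT) = 1.0000000000; exp(-rT) = 0.9801986733
N(d2) = 0.3088652864
Rho = K*T*exp(-rT)*N(d2) = 0.9800 * 2.0000 * 0.9801986733 * 0.3088652864 = 0.593389

Answer: Rho = 0.593389


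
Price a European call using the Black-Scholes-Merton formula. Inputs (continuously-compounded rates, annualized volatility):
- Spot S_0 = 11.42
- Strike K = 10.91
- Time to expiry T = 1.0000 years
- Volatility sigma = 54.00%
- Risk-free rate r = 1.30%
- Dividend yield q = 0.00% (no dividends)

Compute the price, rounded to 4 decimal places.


Answer: Price = 2.7004

Derivation:
d1 = (ln(S/K) + (r - q + 0.5*sigma^2) * T) / (sigma * sqrt(T)) = 0.37867853
d2 = d1 - sigma * sqrt(T) = -0.16132147
exp(-rT) = 0.98708414; exp(-qT) = 1.00000000
C = S_0 * exp(-qT) * N(d1) - K * exp(-rT) * N(d2)
N(d1) = 0.64753670; N(d2) = 0.43592011
C = 11.4200 * 1.00000000 * 0.64753670 - 10.9100 * 0.98708414 * 0.43592011 = 2.7004


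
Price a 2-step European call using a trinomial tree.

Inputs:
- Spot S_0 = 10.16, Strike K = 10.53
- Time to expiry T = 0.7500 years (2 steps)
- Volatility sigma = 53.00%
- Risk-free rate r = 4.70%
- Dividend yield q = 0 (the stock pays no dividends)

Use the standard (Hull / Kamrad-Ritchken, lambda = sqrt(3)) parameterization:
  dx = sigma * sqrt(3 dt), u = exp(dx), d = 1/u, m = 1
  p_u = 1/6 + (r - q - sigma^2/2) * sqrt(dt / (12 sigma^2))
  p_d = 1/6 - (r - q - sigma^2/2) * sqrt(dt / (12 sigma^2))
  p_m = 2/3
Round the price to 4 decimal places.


Answer: Price = V(0,0) = 1.6400

Derivation:
dt = T/N = 0.375000; dx = sigma*sqrt(3*dt) = 0.562150
u = exp(dx) = 1.754440; d = 1/u = 0.569982
p_u = 0.135497, p_m = 0.666667, p_d = 0.197836
Discount per step: exp(-r*dt) = 0.982529
Stock lattice S(k, j) with j the centered position index:
  k=0: S(0,+0) = 10.1600
  k=1: S(1,-1) = 5.7910; S(1,+0) = 10.1600; S(1,+1) = 17.8251
  k=2: S(2,-2) = 3.3008; S(2,-1) = 5.7910; S(2,+0) = 10.1600; S(2,+1) = 17.8251; S(2,+2) = 31.2731
Terminal payoffs V(N, j) = max(S_T - K, 0):
  V(2,-2) = 0.000000; V(2,-1) = 0.000000; V(2,+0) = 0.000000; V(2,+1) = 7.295113; V(2,+2) = 20.743098
Backward induction: V(k, j) = exp(-r*dt) * [p_u * V(k+1, j+1) + p_m * V(k+1, j) + p_d * V(k+1, j-1)]
  V(1,-1) = exp(-r*dt) * [p_u*0.000000 + p_m*0.000000 + p_d*0.000000] = 0.000000
  V(1,+0) = exp(-r*dt) * [p_u*7.295113 + p_m*0.000000 + p_d*0.000000] = 0.971199
  V(1,+1) = exp(-r*dt) * [p_u*20.743098 + p_m*7.295113 + p_d*0.000000] = 7.539972
  V(0,+0) = exp(-r*dt) * [p_u*7.539972 + p_m*0.971199 + p_d*0.000000] = 1.639951


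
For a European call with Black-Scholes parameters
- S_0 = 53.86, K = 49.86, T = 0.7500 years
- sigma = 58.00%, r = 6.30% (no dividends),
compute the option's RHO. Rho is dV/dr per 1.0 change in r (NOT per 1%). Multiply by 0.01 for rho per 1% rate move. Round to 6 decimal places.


Answer: Rho = 17.785551

Derivation:
d1 = 0.4988485688; d2 = -0.0034461654
phi(d1) = 0.3522678411; exp(-qT) = 1.0000000000; exp(-rT) = 0.9538489056
N(d2) = 0.4986251817
Rho = K*T*exp(-rT)*N(d2) = 49.8600 * 0.7500 * 0.9538489056 * 0.4986251817 = 17.785551


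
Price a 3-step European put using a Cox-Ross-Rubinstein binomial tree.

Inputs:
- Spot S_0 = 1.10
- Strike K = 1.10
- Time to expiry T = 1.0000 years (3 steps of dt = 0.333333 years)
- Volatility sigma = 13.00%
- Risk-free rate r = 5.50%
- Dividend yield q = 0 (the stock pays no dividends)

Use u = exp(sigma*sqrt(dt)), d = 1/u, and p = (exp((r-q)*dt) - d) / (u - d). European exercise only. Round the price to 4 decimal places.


dt = T/N = 0.333333
u = exp(sigma*sqrt(dt)) = 1.077944; d = 1/u = 0.927692
p = (exp((r-q)*dt) - d) / (u - d) = 0.604387
Discount per step: exp(-r*dt) = 0.981834
Stock lattice S(k, i) with i counting down-moves:
  k=0: S(0,0) = 1.1000
  k=1: S(1,0) = 1.1857; S(1,1) = 1.0205
  k=2: S(2,0) = 1.2782; S(2,1) = 1.1000; S(2,2) = 0.9467
  k=3: S(3,0) = 1.3778; S(3,1) = 1.1857; S(3,2) = 1.0205; S(3,3) = 0.8782
Terminal payoffs V(N, i) = max(K - S_T, 0):
  V(3,0) = 0.000000; V(3,1) = 0.000000; V(3,2) = 0.079539; V(3,3) = 0.221778
Backward induction: V(k, i) = exp(-r*dt) * [p * V(k+1, i) + (1-p) * V(k+1, i+1)].
  V(2,0) = exp(-r*dt) * [p*0.000000 + (1-p)*0.000000] = 0.000000
  V(2,1) = exp(-r*dt) * [p*0.000000 + (1-p)*0.079539] = 0.030895
  V(2,2) = exp(-r*dt) * [p*0.079539 + (1-p)*0.221778] = 0.133343
  V(1,0) = exp(-r*dt) * [p*0.000000 + (1-p)*0.030895] = 0.012000
  V(1,1) = exp(-r*dt) * [p*0.030895 + (1-p)*0.133343] = 0.070127
  V(0,0) = exp(-r*dt) * [p*0.012000 + (1-p)*0.070127] = 0.034360

Answer: Price = V(0,0) = 0.0344
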